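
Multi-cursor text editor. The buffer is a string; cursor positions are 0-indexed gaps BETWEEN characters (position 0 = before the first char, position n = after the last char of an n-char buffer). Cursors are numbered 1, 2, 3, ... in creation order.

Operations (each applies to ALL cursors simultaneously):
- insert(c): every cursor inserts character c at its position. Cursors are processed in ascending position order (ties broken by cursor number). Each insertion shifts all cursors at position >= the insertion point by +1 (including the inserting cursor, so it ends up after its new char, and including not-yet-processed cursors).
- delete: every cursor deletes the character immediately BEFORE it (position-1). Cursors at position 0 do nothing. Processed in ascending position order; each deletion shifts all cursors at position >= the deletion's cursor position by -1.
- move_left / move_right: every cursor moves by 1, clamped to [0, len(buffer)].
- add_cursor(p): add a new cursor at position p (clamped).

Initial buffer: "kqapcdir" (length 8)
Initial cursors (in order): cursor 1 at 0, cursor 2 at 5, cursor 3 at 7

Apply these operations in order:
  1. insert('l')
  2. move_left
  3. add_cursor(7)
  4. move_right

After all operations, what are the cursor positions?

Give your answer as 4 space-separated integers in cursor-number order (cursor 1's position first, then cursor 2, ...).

After op 1 (insert('l')): buffer="lkqapcldilr" (len 11), cursors c1@1 c2@7 c3@10, authorship 1.....2..3.
After op 2 (move_left): buffer="lkqapcldilr" (len 11), cursors c1@0 c2@6 c3@9, authorship 1.....2..3.
After op 3 (add_cursor(7)): buffer="lkqapcldilr" (len 11), cursors c1@0 c2@6 c4@7 c3@9, authorship 1.....2..3.
After op 4 (move_right): buffer="lkqapcldilr" (len 11), cursors c1@1 c2@7 c4@8 c3@10, authorship 1.....2..3.

Answer: 1 7 10 8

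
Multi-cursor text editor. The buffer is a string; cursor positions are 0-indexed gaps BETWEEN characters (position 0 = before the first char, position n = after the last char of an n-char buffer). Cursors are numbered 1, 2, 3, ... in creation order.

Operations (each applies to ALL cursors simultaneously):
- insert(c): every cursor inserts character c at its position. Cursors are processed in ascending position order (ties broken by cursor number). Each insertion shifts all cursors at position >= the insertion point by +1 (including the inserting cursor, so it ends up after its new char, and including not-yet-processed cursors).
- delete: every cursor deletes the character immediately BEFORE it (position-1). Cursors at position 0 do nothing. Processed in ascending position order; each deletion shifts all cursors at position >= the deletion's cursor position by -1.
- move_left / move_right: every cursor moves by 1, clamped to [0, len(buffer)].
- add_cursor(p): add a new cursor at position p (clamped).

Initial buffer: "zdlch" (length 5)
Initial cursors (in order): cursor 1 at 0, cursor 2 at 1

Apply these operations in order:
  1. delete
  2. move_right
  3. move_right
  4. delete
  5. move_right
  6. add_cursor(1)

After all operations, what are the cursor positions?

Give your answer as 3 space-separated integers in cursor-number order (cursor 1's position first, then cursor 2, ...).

After op 1 (delete): buffer="dlch" (len 4), cursors c1@0 c2@0, authorship ....
After op 2 (move_right): buffer="dlch" (len 4), cursors c1@1 c2@1, authorship ....
After op 3 (move_right): buffer="dlch" (len 4), cursors c1@2 c2@2, authorship ....
After op 4 (delete): buffer="ch" (len 2), cursors c1@0 c2@0, authorship ..
After op 5 (move_right): buffer="ch" (len 2), cursors c1@1 c2@1, authorship ..
After op 6 (add_cursor(1)): buffer="ch" (len 2), cursors c1@1 c2@1 c3@1, authorship ..

Answer: 1 1 1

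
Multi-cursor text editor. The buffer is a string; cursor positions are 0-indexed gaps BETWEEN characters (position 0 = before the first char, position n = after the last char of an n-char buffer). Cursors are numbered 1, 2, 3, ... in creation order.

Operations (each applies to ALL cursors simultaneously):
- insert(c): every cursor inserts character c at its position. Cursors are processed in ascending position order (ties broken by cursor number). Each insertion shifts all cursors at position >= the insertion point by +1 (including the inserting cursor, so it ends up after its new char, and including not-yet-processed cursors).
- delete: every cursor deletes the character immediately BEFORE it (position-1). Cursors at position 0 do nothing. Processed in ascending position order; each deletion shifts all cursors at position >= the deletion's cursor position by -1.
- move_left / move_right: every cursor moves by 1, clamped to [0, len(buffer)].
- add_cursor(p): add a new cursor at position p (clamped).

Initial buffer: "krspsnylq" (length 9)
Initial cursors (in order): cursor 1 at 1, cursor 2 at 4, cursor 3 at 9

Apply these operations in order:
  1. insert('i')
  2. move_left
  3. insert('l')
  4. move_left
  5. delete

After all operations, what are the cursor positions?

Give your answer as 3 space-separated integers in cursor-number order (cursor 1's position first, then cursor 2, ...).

Answer: 0 4 10

Derivation:
After op 1 (insert('i')): buffer="kirspisnylqi" (len 12), cursors c1@2 c2@6 c3@12, authorship .1...2.....3
After op 2 (move_left): buffer="kirspisnylqi" (len 12), cursors c1@1 c2@5 c3@11, authorship .1...2.....3
After op 3 (insert('l')): buffer="klirsplisnylqli" (len 15), cursors c1@2 c2@7 c3@14, authorship .11...22.....33
After op 4 (move_left): buffer="klirsplisnylqli" (len 15), cursors c1@1 c2@6 c3@13, authorship .11...22.....33
After op 5 (delete): buffer="lirslisnylli" (len 12), cursors c1@0 c2@4 c3@10, authorship 11..22....33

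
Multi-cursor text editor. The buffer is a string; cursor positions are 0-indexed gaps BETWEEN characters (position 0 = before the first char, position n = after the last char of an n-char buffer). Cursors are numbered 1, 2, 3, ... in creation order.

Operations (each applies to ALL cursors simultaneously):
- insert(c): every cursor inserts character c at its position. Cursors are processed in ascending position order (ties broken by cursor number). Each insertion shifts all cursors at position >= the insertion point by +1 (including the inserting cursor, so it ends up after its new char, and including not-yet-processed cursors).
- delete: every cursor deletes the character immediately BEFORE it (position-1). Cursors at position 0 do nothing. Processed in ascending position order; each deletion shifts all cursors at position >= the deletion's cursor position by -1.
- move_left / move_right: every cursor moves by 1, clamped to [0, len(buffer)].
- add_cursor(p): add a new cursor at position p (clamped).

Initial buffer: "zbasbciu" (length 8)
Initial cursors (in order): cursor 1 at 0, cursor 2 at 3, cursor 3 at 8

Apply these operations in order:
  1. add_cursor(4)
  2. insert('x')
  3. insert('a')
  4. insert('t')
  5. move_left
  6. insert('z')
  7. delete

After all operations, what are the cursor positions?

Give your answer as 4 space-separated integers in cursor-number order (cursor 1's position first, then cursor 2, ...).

Answer: 2 8 19 12

Derivation:
After op 1 (add_cursor(4)): buffer="zbasbciu" (len 8), cursors c1@0 c2@3 c4@4 c3@8, authorship ........
After op 2 (insert('x')): buffer="xzbaxsxbciux" (len 12), cursors c1@1 c2@5 c4@7 c3@12, authorship 1...2.4....3
After op 3 (insert('a')): buffer="xazbaxasxabciuxa" (len 16), cursors c1@2 c2@7 c4@10 c3@16, authorship 11...22.44....33
After op 4 (insert('t')): buffer="xatzbaxatsxatbciuxat" (len 20), cursors c1@3 c2@9 c4@13 c3@20, authorship 111...222.444....333
After op 5 (move_left): buffer="xatzbaxatsxatbciuxat" (len 20), cursors c1@2 c2@8 c4@12 c3@19, authorship 111...222.444....333
After op 6 (insert('z')): buffer="xaztzbaxaztsxaztbciuxazt" (len 24), cursors c1@3 c2@10 c4@15 c3@23, authorship 1111...2222.4444....3333
After op 7 (delete): buffer="xatzbaxatsxatbciuxat" (len 20), cursors c1@2 c2@8 c4@12 c3@19, authorship 111...222.444....333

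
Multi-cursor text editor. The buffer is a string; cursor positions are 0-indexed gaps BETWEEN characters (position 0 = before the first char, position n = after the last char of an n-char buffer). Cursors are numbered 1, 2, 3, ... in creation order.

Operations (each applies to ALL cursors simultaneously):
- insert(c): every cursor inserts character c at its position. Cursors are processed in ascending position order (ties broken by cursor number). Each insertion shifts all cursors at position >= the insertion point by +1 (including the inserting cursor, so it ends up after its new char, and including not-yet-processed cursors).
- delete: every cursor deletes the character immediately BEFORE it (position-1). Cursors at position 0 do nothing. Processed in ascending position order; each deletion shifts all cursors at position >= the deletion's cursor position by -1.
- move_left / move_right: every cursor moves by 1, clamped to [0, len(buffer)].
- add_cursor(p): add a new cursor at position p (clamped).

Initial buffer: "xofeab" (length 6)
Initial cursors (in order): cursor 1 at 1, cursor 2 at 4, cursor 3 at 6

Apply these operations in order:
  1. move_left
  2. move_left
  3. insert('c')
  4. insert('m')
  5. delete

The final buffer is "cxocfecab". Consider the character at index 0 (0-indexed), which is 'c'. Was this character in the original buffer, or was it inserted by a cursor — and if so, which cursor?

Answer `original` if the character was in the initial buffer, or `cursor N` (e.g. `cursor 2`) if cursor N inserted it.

After op 1 (move_left): buffer="xofeab" (len 6), cursors c1@0 c2@3 c3@5, authorship ......
After op 2 (move_left): buffer="xofeab" (len 6), cursors c1@0 c2@2 c3@4, authorship ......
After op 3 (insert('c')): buffer="cxocfecab" (len 9), cursors c1@1 c2@4 c3@7, authorship 1..2..3..
After op 4 (insert('m')): buffer="cmxocmfecmab" (len 12), cursors c1@2 c2@6 c3@10, authorship 11..22..33..
After op 5 (delete): buffer="cxocfecab" (len 9), cursors c1@1 c2@4 c3@7, authorship 1..2..3..
Authorship (.=original, N=cursor N): 1 . . 2 . . 3 . .
Index 0: author = 1

Answer: cursor 1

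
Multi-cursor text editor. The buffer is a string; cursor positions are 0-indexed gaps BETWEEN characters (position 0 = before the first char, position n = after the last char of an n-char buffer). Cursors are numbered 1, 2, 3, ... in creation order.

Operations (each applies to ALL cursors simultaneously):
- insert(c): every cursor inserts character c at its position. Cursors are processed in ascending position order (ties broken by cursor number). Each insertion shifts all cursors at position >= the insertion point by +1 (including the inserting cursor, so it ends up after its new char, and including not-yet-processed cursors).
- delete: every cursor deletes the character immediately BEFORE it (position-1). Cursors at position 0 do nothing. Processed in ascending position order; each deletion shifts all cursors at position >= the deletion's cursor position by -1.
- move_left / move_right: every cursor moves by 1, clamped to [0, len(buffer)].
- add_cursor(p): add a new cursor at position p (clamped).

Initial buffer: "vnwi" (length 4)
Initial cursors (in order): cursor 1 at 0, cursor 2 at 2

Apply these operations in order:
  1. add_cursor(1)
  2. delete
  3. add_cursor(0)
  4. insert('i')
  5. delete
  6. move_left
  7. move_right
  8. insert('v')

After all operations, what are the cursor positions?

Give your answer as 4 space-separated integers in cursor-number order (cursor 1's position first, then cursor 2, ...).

After op 1 (add_cursor(1)): buffer="vnwi" (len 4), cursors c1@0 c3@1 c2@2, authorship ....
After op 2 (delete): buffer="wi" (len 2), cursors c1@0 c2@0 c3@0, authorship ..
After op 3 (add_cursor(0)): buffer="wi" (len 2), cursors c1@0 c2@0 c3@0 c4@0, authorship ..
After op 4 (insert('i')): buffer="iiiiwi" (len 6), cursors c1@4 c2@4 c3@4 c4@4, authorship 1234..
After op 5 (delete): buffer="wi" (len 2), cursors c1@0 c2@0 c3@0 c4@0, authorship ..
After op 6 (move_left): buffer="wi" (len 2), cursors c1@0 c2@0 c3@0 c4@0, authorship ..
After op 7 (move_right): buffer="wi" (len 2), cursors c1@1 c2@1 c3@1 c4@1, authorship ..
After op 8 (insert('v')): buffer="wvvvvi" (len 6), cursors c1@5 c2@5 c3@5 c4@5, authorship .1234.

Answer: 5 5 5 5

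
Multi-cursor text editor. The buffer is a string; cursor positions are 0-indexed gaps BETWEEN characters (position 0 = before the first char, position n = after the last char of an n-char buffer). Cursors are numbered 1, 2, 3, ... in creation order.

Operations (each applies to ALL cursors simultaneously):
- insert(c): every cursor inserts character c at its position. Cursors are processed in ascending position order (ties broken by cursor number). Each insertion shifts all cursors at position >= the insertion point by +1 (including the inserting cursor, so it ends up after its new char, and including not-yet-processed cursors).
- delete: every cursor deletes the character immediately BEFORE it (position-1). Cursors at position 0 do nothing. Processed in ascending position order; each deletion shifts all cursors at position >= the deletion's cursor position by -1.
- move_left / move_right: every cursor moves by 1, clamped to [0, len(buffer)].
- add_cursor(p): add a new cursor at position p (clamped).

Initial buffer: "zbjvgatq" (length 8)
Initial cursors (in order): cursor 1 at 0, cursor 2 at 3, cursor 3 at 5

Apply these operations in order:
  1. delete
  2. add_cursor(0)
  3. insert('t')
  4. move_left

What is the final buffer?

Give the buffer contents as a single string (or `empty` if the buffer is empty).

After op 1 (delete): buffer="zbvatq" (len 6), cursors c1@0 c2@2 c3@3, authorship ......
After op 2 (add_cursor(0)): buffer="zbvatq" (len 6), cursors c1@0 c4@0 c2@2 c3@3, authorship ......
After op 3 (insert('t')): buffer="ttzbtvtatq" (len 10), cursors c1@2 c4@2 c2@5 c3@7, authorship 14..2.3...
After op 4 (move_left): buffer="ttzbtvtatq" (len 10), cursors c1@1 c4@1 c2@4 c3@6, authorship 14..2.3...

Answer: ttzbtvtatq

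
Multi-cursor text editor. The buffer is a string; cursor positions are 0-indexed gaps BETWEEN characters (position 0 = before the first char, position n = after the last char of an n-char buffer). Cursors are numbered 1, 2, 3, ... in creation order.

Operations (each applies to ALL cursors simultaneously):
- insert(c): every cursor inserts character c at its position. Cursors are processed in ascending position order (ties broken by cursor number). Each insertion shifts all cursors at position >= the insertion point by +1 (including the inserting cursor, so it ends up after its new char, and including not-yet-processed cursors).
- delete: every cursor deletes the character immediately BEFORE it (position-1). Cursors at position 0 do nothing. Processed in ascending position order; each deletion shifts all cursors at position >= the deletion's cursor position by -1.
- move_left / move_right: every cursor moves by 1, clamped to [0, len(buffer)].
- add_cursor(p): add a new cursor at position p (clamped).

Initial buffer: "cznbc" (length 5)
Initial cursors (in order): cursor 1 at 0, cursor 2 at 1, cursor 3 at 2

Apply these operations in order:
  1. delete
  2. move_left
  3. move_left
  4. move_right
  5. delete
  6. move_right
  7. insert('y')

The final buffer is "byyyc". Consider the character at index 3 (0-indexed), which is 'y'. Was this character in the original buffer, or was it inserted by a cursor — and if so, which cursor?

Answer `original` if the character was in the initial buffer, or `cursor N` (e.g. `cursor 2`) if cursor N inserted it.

After op 1 (delete): buffer="nbc" (len 3), cursors c1@0 c2@0 c3@0, authorship ...
After op 2 (move_left): buffer="nbc" (len 3), cursors c1@0 c2@0 c3@0, authorship ...
After op 3 (move_left): buffer="nbc" (len 3), cursors c1@0 c2@0 c3@0, authorship ...
After op 4 (move_right): buffer="nbc" (len 3), cursors c1@1 c2@1 c3@1, authorship ...
After op 5 (delete): buffer="bc" (len 2), cursors c1@0 c2@0 c3@0, authorship ..
After op 6 (move_right): buffer="bc" (len 2), cursors c1@1 c2@1 c3@1, authorship ..
After op 7 (insert('y')): buffer="byyyc" (len 5), cursors c1@4 c2@4 c3@4, authorship .123.
Authorship (.=original, N=cursor N): . 1 2 3 .
Index 3: author = 3

Answer: cursor 3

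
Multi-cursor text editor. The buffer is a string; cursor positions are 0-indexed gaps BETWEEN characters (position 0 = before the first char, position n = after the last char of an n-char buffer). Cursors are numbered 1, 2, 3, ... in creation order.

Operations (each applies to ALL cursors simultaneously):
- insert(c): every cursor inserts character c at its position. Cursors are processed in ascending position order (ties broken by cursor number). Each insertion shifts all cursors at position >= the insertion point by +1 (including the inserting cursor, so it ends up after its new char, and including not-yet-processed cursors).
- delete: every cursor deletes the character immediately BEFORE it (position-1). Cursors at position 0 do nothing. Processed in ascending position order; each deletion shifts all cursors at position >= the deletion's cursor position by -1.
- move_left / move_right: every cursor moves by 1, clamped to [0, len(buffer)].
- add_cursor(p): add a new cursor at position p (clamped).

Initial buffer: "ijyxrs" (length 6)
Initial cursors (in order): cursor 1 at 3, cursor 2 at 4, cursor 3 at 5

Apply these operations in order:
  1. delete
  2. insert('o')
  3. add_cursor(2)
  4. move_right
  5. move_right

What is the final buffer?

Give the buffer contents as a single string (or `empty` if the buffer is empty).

After op 1 (delete): buffer="ijs" (len 3), cursors c1@2 c2@2 c3@2, authorship ...
After op 2 (insert('o')): buffer="ijooos" (len 6), cursors c1@5 c2@5 c3@5, authorship ..123.
After op 3 (add_cursor(2)): buffer="ijooos" (len 6), cursors c4@2 c1@5 c2@5 c3@5, authorship ..123.
After op 4 (move_right): buffer="ijooos" (len 6), cursors c4@3 c1@6 c2@6 c3@6, authorship ..123.
After op 5 (move_right): buffer="ijooos" (len 6), cursors c4@4 c1@6 c2@6 c3@6, authorship ..123.

Answer: ijooos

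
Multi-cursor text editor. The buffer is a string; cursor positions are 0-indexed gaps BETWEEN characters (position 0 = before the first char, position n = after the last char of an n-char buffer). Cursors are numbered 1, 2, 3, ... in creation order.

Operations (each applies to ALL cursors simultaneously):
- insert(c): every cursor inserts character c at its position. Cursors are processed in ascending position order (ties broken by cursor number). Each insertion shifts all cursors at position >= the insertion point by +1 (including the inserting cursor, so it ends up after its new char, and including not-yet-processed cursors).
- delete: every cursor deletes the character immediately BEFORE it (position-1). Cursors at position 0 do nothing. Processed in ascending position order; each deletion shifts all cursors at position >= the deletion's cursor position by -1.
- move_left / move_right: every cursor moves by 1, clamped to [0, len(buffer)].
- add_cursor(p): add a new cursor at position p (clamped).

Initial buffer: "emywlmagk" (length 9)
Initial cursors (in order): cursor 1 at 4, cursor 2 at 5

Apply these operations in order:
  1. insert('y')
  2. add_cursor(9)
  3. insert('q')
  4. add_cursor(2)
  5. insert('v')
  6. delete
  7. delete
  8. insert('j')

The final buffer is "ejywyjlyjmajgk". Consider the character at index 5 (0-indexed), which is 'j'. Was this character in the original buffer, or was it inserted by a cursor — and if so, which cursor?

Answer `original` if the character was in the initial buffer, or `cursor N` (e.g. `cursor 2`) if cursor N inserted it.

Answer: cursor 1

Derivation:
After op 1 (insert('y')): buffer="emywylymagk" (len 11), cursors c1@5 c2@7, authorship ....1.2....
After op 2 (add_cursor(9)): buffer="emywylymagk" (len 11), cursors c1@5 c2@7 c3@9, authorship ....1.2....
After op 3 (insert('q')): buffer="emywyqlyqmaqgk" (len 14), cursors c1@6 c2@9 c3@12, authorship ....11.22..3..
After op 4 (add_cursor(2)): buffer="emywyqlyqmaqgk" (len 14), cursors c4@2 c1@6 c2@9 c3@12, authorship ....11.22..3..
After op 5 (insert('v')): buffer="emvywyqvlyqvmaqvgk" (len 18), cursors c4@3 c1@8 c2@12 c3@16, authorship ..4..111.222..33..
After op 6 (delete): buffer="emywyqlyqmaqgk" (len 14), cursors c4@2 c1@6 c2@9 c3@12, authorship ....11.22..3..
After op 7 (delete): buffer="eywylymagk" (len 10), cursors c4@1 c1@4 c2@6 c3@8, authorship ...1.2....
After op 8 (insert('j')): buffer="ejywyjlyjmajgk" (len 14), cursors c4@2 c1@6 c2@9 c3@12, authorship .4..11.22..3..
Authorship (.=original, N=cursor N): . 4 . . 1 1 . 2 2 . . 3 . .
Index 5: author = 1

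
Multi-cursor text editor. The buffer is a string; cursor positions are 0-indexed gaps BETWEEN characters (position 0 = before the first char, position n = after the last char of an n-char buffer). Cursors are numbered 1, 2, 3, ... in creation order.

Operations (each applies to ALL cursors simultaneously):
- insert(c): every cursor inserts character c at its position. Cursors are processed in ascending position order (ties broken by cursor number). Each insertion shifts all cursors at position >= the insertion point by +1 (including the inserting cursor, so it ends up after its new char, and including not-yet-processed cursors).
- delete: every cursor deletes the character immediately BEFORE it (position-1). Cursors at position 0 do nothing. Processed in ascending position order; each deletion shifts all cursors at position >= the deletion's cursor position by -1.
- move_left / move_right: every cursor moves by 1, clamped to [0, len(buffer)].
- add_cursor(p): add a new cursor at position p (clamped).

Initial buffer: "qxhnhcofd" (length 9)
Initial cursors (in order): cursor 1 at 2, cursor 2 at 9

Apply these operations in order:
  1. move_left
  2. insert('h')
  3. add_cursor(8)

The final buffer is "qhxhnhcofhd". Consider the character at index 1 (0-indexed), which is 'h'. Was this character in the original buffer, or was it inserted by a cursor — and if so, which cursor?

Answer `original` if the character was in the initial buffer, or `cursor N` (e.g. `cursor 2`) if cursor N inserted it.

Answer: cursor 1

Derivation:
After op 1 (move_left): buffer="qxhnhcofd" (len 9), cursors c1@1 c2@8, authorship .........
After op 2 (insert('h')): buffer="qhxhnhcofhd" (len 11), cursors c1@2 c2@10, authorship .1.......2.
After op 3 (add_cursor(8)): buffer="qhxhnhcofhd" (len 11), cursors c1@2 c3@8 c2@10, authorship .1.......2.
Authorship (.=original, N=cursor N): . 1 . . . . . . . 2 .
Index 1: author = 1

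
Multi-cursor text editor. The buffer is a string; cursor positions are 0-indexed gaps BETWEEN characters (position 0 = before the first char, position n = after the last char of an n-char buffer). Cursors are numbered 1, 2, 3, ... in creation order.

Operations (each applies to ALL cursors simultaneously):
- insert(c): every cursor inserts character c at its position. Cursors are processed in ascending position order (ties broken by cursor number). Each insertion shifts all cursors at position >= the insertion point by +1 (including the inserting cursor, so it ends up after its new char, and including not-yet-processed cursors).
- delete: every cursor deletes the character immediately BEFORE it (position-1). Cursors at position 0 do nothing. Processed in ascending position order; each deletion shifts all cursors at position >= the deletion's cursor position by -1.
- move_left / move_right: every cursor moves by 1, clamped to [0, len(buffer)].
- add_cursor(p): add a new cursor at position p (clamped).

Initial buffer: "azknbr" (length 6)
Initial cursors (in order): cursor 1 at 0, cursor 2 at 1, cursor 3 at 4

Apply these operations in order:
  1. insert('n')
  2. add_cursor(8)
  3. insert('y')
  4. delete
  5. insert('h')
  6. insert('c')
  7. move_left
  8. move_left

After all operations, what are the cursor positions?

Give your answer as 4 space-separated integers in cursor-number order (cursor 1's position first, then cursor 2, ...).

After op 1 (insert('n')): buffer="nanzknnbr" (len 9), cursors c1@1 c2@3 c3@7, authorship 1.2...3..
After op 2 (add_cursor(8)): buffer="nanzknnbr" (len 9), cursors c1@1 c2@3 c3@7 c4@8, authorship 1.2...3..
After op 3 (insert('y')): buffer="nyanyzknnybyr" (len 13), cursors c1@2 c2@5 c3@10 c4@12, authorship 11.22...33.4.
After op 4 (delete): buffer="nanzknnbr" (len 9), cursors c1@1 c2@3 c3@7 c4@8, authorship 1.2...3..
After op 5 (insert('h')): buffer="nhanhzknnhbhr" (len 13), cursors c1@2 c2@5 c3@10 c4@12, authorship 11.22...33.4.
After op 6 (insert('c')): buffer="nhcanhczknnhcbhcr" (len 17), cursors c1@3 c2@7 c3@13 c4@16, authorship 111.222...333.44.
After op 7 (move_left): buffer="nhcanhczknnhcbhcr" (len 17), cursors c1@2 c2@6 c3@12 c4@15, authorship 111.222...333.44.
After op 8 (move_left): buffer="nhcanhczknnhcbhcr" (len 17), cursors c1@1 c2@5 c3@11 c4@14, authorship 111.222...333.44.

Answer: 1 5 11 14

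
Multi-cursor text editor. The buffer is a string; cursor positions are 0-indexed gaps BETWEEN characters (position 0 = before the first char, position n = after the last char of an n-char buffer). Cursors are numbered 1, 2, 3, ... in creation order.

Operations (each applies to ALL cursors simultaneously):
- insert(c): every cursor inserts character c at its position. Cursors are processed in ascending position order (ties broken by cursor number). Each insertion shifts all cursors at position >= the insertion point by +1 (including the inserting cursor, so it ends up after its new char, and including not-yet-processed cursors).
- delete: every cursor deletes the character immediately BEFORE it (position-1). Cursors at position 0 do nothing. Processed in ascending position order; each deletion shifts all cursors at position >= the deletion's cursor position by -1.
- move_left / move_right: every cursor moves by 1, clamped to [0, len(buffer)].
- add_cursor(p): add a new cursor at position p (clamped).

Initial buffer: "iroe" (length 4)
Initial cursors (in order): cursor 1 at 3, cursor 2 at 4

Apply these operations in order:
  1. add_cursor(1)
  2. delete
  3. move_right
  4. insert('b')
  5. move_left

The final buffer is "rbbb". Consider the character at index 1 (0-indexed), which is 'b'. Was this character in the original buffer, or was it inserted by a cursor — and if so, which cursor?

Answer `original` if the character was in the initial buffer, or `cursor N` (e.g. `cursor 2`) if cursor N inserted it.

After op 1 (add_cursor(1)): buffer="iroe" (len 4), cursors c3@1 c1@3 c2@4, authorship ....
After op 2 (delete): buffer="r" (len 1), cursors c3@0 c1@1 c2@1, authorship .
After op 3 (move_right): buffer="r" (len 1), cursors c1@1 c2@1 c3@1, authorship .
After op 4 (insert('b')): buffer="rbbb" (len 4), cursors c1@4 c2@4 c3@4, authorship .123
After op 5 (move_left): buffer="rbbb" (len 4), cursors c1@3 c2@3 c3@3, authorship .123
Authorship (.=original, N=cursor N): . 1 2 3
Index 1: author = 1

Answer: cursor 1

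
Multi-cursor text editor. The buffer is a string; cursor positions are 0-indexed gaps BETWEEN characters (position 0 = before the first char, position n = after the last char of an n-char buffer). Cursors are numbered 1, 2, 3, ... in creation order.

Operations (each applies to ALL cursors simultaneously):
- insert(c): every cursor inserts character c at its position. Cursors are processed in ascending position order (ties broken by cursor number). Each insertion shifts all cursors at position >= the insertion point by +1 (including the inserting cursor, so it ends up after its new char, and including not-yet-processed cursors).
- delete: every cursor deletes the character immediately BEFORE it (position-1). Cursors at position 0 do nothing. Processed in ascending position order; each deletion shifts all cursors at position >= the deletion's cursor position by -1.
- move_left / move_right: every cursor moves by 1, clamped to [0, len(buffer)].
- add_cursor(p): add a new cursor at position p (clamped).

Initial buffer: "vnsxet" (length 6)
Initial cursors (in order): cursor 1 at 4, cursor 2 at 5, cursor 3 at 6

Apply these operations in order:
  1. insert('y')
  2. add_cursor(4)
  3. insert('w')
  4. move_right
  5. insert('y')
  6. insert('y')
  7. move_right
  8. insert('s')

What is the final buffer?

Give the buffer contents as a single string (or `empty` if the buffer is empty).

Answer: vnsxwyyywseyyyswtyyyswyys

Derivation:
After op 1 (insert('y')): buffer="vnsxyeyty" (len 9), cursors c1@5 c2@7 c3@9, authorship ....1.2.3
After op 2 (add_cursor(4)): buffer="vnsxyeyty" (len 9), cursors c4@4 c1@5 c2@7 c3@9, authorship ....1.2.3
After op 3 (insert('w')): buffer="vnsxwyweywtyw" (len 13), cursors c4@5 c1@7 c2@10 c3@13, authorship ....411.22.33
After op 4 (move_right): buffer="vnsxwyweywtyw" (len 13), cursors c4@6 c1@8 c2@11 c3@13, authorship ....411.22.33
After op 5 (insert('y')): buffer="vnsxwyyweyywtyywy" (len 17), cursors c4@7 c1@10 c2@14 c3@17, authorship ....4141.122.2333
After op 6 (insert('y')): buffer="vnsxwyyyweyyywtyyywyy" (len 21), cursors c4@8 c1@12 c2@17 c3@21, authorship ....41441.1122.223333
After op 7 (move_right): buffer="vnsxwyyyweyyywtyyywyy" (len 21), cursors c4@9 c1@13 c2@18 c3@21, authorship ....41441.1122.223333
After op 8 (insert('s')): buffer="vnsxwyyywseyyyswtyyyswyys" (len 25), cursors c4@10 c1@15 c2@21 c3@25, authorship ....414414.11212.22323333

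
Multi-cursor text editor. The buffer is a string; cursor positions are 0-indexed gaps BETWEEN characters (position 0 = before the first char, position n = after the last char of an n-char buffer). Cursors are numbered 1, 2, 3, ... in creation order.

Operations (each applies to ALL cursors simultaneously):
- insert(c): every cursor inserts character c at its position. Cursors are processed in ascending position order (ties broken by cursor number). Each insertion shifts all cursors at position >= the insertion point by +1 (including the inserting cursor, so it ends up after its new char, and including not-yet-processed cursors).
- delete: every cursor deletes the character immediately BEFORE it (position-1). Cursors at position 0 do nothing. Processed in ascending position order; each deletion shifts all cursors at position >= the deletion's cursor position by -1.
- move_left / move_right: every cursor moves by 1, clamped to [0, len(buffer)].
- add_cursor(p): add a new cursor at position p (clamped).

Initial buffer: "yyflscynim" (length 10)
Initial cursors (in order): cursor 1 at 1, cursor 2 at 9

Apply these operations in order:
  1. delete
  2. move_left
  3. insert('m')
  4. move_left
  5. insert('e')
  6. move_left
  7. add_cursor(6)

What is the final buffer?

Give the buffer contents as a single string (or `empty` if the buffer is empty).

After op 1 (delete): buffer="yflscynm" (len 8), cursors c1@0 c2@7, authorship ........
After op 2 (move_left): buffer="yflscynm" (len 8), cursors c1@0 c2@6, authorship ........
After op 3 (insert('m')): buffer="myflscymnm" (len 10), cursors c1@1 c2@8, authorship 1......2..
After op 4 (move_left): buffer="myflscymnm" (len 10), cursors c1@0 c2@7, authorship 1......2..
After op 5 (insert('e')): buffer="emyflscyemnm" (len 12), cursors c1@1 c2@9, authorship 11......22..
After op 6 (move_left): buffer="emyflscyemnm" (len 12), cursors c1@0 c2@8, authorship 11......22..
After op 7 (add_cursor(6)): buffer="emyflscyemnm" (len 12), cursors c1@0 c3@6 c2@8, authorship 11......22..

Answer: emyflscyemnm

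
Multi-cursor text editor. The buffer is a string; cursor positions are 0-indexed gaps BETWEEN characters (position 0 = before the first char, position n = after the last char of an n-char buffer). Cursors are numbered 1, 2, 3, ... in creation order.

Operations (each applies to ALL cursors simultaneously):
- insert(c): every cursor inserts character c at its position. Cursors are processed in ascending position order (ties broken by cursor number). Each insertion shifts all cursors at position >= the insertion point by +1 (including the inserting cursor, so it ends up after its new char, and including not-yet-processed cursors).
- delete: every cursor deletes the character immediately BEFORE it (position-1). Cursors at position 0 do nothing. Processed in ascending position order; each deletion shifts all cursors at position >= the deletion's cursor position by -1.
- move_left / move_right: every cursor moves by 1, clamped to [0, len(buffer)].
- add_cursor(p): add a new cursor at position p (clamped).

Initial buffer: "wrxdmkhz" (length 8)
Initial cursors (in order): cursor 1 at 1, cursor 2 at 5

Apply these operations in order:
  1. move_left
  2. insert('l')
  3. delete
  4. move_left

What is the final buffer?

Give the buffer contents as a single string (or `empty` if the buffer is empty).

Answer: wrxdmkhz

Derivation:
After op 1 (move_left): buffer="wrxdmkhz" (len 8), cursors c1@0 c2@4, authorship ........
After op 2 (insert('l')): buffer="lwrxdlmkhz" (len 10), cursors c1@1 c2@6, authorship 1....2....
After op 3 (delete): buffer="wrxdmkhz" (len 8), cursors c1@0 c2@4, authorship ........
After op 4 (move_left): buffer="wrxdmkhz" (len 8), cursors c1@0 c2@3, authorship ........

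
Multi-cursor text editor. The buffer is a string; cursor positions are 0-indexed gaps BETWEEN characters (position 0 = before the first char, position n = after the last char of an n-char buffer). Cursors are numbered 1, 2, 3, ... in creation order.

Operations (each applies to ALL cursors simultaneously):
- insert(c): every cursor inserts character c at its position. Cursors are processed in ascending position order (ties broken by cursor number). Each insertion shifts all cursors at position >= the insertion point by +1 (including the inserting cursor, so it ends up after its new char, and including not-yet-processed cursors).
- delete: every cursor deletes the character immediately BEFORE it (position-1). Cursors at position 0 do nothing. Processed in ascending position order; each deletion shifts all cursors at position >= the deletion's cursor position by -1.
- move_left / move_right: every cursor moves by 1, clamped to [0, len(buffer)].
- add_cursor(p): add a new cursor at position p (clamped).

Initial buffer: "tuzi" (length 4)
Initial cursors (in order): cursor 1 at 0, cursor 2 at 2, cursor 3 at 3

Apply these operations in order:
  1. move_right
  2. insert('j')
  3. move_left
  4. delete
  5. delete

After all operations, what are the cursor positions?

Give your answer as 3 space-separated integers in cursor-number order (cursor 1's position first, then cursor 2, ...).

After op 1 (move_right): buffer="tuzi" (len 4), cursors c1@1 c2@3 c3@4, authorship ....
After op 2 (insert('j')): buffer="tjuzjij" (len 7), cursors c1@2 c2@5 c3@7, authorship .1..2.3
After op 3 (move_left): buffer="tjuzjij" (len 7), cursors c1@1 c2@4 c3@6, authorship .1..2.3
After op 4 (delete): buffer="jujj" (len 4), cursors c1@0 c2@2 c3@3, authorship 1.23
After op 5 (delete): buffer="jj" (len 2), cursors c1@0 c2@1 c3@1, authorship 13

Answer: 0 1 1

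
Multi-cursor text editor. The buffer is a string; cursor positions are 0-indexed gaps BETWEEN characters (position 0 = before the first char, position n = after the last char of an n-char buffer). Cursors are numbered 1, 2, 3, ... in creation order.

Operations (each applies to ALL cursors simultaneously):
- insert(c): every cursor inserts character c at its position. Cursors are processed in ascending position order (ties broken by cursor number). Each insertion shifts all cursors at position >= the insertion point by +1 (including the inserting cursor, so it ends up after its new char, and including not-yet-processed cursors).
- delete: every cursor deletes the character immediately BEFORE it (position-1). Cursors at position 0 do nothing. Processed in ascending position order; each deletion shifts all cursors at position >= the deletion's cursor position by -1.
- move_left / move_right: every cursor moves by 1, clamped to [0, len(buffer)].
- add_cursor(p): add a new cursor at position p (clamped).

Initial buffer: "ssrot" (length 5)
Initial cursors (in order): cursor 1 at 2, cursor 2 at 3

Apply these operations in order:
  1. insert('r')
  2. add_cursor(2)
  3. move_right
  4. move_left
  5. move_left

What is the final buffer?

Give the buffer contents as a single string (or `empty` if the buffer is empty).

After op 1 (insert('r')): buffer="ssrrrot" (len 7), cursors c1@3 c2@5, authorship ..1.2..
After op 2 (add_cursor(2)): buffer="ssrrrot" (len 7), cursors c3@2 c1@3 c2@5, authorship ..1.2..
After op 3 (move_right): buffer="ssrrrot" (len 7), cursors c3@3 c1@4 c2@6, authorship ..1.2..
After op 4 (move_left): buffer="ssrrrot" (len 7), cursors c3@2 c1@3 c2@5, authorship ..1.2..
After op 5 (move_left): buffer="ssrrrot" (len 7), cursors c3@1 c1@2 c2@4, authorship ..1.2..

Answer: ssrrrot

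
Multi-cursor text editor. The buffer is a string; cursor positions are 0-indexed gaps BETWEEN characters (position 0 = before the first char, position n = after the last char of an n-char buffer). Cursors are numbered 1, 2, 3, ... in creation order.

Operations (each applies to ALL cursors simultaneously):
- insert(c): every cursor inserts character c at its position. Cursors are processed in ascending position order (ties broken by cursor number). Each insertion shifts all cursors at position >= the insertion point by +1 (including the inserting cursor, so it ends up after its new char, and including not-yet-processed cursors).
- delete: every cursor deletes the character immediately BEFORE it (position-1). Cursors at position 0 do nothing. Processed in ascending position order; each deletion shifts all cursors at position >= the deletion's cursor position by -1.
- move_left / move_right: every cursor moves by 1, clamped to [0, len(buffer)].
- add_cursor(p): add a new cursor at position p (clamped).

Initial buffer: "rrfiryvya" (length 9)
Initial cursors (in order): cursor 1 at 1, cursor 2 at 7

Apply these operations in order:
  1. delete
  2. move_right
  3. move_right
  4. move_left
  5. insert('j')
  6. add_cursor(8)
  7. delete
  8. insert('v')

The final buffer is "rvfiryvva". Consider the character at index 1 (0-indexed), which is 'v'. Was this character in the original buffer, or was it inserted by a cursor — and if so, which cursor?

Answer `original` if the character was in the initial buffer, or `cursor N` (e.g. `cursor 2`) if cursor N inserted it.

After op 1 (delete): buffer="rfiryya" (len 7), cursors c1@0 c2@5, authorship .......
After op 2 (move_right): buffer="rfiryya" (len 7), cursors c1@1 c2@6, authorship .......
After op 3 (move_right): buffer="rfiryya" (len 7), cursors c1@2 c2@7, authorship .......
After op 4 (move_left): buffer="rfiryya" (len 7), cursors c1@1 c2@6, authorship .......
After op 5 (insert('j')): buffer="rjfiryyja" (len 9), cursors c1@2 c2@8, authorship .1.....2.
After op 6 (add_cursor(8)): buffer="rjfiryyja" (len 9), cursors c1@2 c2@8 c3@8, authorship .1.....2.
After op 7 (delete): buffer="rfirya" (len 6), cursors c1@1 c2@5 c3@5, authorship ......
After op 8 (insert('v')): buffer="rvfiryvva" (len 9), cursors c1@2 c2@8 c3@8, authorship .1....23.
Authorship (.=original, N=cursor N): . 1 . . . . 2 3 .
Index 1: author = 1

Answer: cursor 1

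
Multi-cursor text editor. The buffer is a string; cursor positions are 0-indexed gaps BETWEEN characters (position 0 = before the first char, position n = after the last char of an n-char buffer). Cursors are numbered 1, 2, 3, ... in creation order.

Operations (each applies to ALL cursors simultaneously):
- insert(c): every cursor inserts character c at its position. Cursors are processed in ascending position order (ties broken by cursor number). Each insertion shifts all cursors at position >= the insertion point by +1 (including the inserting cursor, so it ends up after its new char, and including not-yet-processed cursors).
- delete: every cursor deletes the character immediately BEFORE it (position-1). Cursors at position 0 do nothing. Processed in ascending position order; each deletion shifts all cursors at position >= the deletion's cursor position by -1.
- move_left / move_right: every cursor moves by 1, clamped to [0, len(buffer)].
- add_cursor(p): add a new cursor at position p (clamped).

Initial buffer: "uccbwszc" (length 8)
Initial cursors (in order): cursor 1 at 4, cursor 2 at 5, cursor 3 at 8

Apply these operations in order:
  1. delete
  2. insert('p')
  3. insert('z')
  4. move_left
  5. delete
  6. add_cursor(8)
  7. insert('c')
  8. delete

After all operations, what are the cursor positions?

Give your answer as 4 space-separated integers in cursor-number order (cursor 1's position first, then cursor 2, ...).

Answer: 4 4 7 8

Derivation:
After op 1 (delete): buffer="uccsz" (len 5), cursors c1@3 c2@3 c3@5, authorship .....
After op 2 (insert('p')): buffer="uccppszp" (len 8), cursors c1@5 c2@5 c3@8, authorship ...12..3
After op 3 (insert('z')): buffer="uccppzzszpz" (len 11), cursors c1@7 c2@7 c3@11, authorship ...1212..33
After op 4 (move_left): buffer="uccppzzszpz" (len 11), cursors c1@6 c2@6 c3@10, authorship ...1212..33
After op 5 (delete): buffer="uccpzszz" (len 8), cursors c1@4 c2@4 c3@7, authorship ...12..3
After op 6 (add_cursor(8)): buffer="uccpzszz" (len 8), cursors c1@4 c2@4 c3@7 c4@8, authorship ...12..3
After op 7 (insert('c')): buffer="uccpcczszczc" (len 12), cursors c1@6 c2@6 c3@10 c4@12, authorship ...1122..334
After op 8 (delete): buffer="uccpzszz" (len 8), cursors c1@4 c2@4 c3@7 c4@8, authorship ...12..3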